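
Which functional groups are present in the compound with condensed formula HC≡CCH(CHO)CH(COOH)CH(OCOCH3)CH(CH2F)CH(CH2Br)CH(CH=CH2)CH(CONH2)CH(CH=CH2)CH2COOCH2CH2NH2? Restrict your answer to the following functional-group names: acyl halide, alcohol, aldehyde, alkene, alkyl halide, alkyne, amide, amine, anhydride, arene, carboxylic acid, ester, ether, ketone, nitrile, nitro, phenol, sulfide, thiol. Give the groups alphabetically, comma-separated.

Reading the structure from left to right:
  HC≡C: C≡C triple bond → alkyne.
  CH(CHO): pendant –CHO: carbonyl C bonded to C and H → aldehyde.
  CH(COOH): pendant –COOH: carbonyl C bonded to C and –OH → carboxylic acid.
  CH(OCOCH3): pendant –OC(=O)CH3: an acyloxy group → ester.
  CH(CH2F): pendant –CH2X: halogen on sp³ carbon → alkyl halide.
  CH(CH2Br): pendant –CH2X: halogen on sp³ carbon → alkyl halide.
  CH(CH=CH2): pendant –CH=CH2: C=C double bond → alkene.
  CH(CONH2): pendant –CONH2: carbonyl C bonded to C and N → amide.
  CH(CH=CH2): pendant –CH=CH2: C=C double bond → alkene.
  CH2COOCH2: –C(=O)–O–C with C on the carbonyl side → ester.
  CH2NH2: –NH2 on an sp³ carbon with no adjacent C=O → amine.

aldehyde, alkene, alkyl halide, alkyne, amide, amine, carboxylic acid, ester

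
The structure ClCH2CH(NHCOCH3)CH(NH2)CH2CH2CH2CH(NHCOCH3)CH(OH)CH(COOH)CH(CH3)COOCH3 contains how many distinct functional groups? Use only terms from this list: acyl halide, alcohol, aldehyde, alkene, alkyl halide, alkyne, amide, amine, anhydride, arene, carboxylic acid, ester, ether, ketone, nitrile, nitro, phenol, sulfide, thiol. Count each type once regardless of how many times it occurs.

Working along the chain:
  ClCH2: halogen on an sp³ carbon → alkyl halide.
  CH(NHCOCH3): pendant –NHC(=O)CH3: N bonded to a carbonyl → amide (not amine).
  CH(NH2): –NH2 on an sp³ carbon with no adjacent C=O → amine.
  CH(NHCOCH3): pendant –NHC(=O)CH3: N bonded to a carbonyl → amide (not amine).
  CH(OH): –OH on an sp³ carbon → alcohol (secondary).
  CH(COOH): pendant –COOH: carbonyl C bonded to C and –OH → carboxylic acid.
  COOCH3: –C(=O)OCH3: carbonyl C bonded to C and to –OCH3 → ester (not ketone + ether).
Distinct types present: alcohol, alkyl halide, amide, amine, carboxylic acid, ester.

6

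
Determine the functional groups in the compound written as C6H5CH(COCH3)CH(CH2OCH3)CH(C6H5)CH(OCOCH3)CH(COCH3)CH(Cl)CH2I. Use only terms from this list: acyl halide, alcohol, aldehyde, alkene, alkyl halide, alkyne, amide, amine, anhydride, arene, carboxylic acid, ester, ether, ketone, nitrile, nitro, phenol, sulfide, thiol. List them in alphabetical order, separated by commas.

Working along the chain:
  C6H5: C6H5– phenyl ring → arene.
  CH(COCH3): pendant –COCH3: carbonyl C bonded to two carbons → ketone.
  CH(CH2OCH3): pendant –CH2OCH3: C–O–C linkage → ether.
  CH(C6H5): pendant –C6H5: benzene ring → arene.
  CH(OCOCH3): pendant –OC(=O)CH3: an acyloxy group → ester.
  CH(COCH3): pendant –COCH3: carbonyl C bonded to two carbons → ketone.
  CH(Cl): halogen on an sp³ carbon → alkyl halide.
  CH2I: halogen on an sp³ carbon → alkyl halide.

alkyl halide, arene, ester, ether, ketone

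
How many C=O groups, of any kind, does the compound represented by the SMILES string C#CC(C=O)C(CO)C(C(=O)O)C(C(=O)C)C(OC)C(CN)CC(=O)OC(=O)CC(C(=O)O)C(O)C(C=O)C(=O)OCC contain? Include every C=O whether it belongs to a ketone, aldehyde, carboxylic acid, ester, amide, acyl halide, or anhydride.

8

CH(CHO): aldehyde, 1 C=O (running total 1).
CH(COOH): carboxylic acid, 1 C=O (running total 2).
CH(COCH3): ketone, 1 C=O (running total 3).
CH2CO-O-COCH2: anhydride, 2 C=O (running total 5).
CH(COOH): carboxylic acid, 1 C=O (running total 6).
CH(CHO): aldehyde, 1 C=O (running total 7).
COOCH2CH3: ester, 1 C=O (running total 8).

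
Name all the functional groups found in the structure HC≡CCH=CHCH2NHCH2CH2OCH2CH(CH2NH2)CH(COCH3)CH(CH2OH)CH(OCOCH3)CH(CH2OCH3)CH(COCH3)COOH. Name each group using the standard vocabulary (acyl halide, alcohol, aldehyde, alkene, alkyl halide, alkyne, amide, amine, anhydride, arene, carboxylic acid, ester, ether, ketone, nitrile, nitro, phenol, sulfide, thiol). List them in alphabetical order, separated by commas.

C≡C triple bond → alkyne.
C=C double bond → alkene.
C–N–C with sp³ carbons and no adjacent C=O → amine (secondary).
C–O–C with sp³ carbons on both sides and no adjacent C=O → ether.
pendant –CH2NH2: N on sp³ C, no adjacent C=O → amine.
pendant –COCH3: carbonyl C bonded to two carbons → ketone.
pendant –CH2OH on an sp³ backbone C → alcohol.
pendant –OC(=O)CH3: an acyloxy group → ester.
pendant –CH2OCH3: C–O–C linkage → ether.
pendant –COCH3: carbonyl C bonded to two carbons → ketone.
–COOH: carbonyl C bonded to –OH and C → carboxylic acid (the –OH is not a separate alcohol).

alcohol, alkene, alkyne, amine, carboxylic acid, ester, ether, ketone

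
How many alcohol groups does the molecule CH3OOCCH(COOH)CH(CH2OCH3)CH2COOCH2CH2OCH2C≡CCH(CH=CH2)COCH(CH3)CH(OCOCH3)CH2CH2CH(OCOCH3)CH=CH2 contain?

CH3O–C(=O)–: carbonyl C bonded to C and to –OCH3 → ester (not ketone + ether).
pendant –COOH: carbonyl C bonded to C and –OH → carboxylic acid.
pendant –CH2OCH3: C–O–C linkage → ether.
–C(=O)–O–C with C on the carbonyl side → ester.
C–O–C with sp³ carbons on both sides and no adjacent C=O → ether.
C≡C triple bond → alkyne.
pendant –CH=CH2: C=C double bond → alkene.
–C(=O)– with carbon on both sides → ketone.
pendant –OC(=O)CH3: an acyloxy group → ester.
pendant –OC(=O)CH3: an acyloxy group → ester.
C=C double bond → alkene.
No segment is a alcohol: CH(COOH) is carboxylic acid, not alcohol; CH(CH2OCH3) is ether, not alcohol; CH2OCH2 is ether, not alcohol. → 0.

0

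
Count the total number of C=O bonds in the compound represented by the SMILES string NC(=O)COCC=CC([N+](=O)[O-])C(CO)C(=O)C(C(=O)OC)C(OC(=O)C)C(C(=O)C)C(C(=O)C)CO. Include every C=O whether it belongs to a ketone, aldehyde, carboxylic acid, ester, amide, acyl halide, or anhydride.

6

H2NCO: amide, 1 C=O (running total 1).
CO: ketone, 1 C=O (running total 2).
CH(COOCH3): ester, 1 C=O (running total 3).
CH(OCOCH3): ester, 1 C=O (running total 4).
CH(COCH3): ketone, 1 C=O (running total 5).
CH(COCH3): ketone, 1 C=O (running total 6).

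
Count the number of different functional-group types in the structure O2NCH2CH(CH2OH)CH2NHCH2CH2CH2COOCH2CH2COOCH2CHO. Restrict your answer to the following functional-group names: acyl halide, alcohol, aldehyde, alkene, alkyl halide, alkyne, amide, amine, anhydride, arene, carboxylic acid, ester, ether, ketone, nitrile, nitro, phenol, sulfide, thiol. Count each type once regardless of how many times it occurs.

Working along the chain:
  O2NCH2: –NO2 on carbon → nitro group.
  CH(CH2OH): pendant –CH2OH on an sp³ backbone C → alcohol.
  CH2NHCH2: C–N–C with sp³ carbons and no adjacent C=O → amine (secondary).
  CH2COOCH2: –C(=O)–O–C with C on the carbonyl side → ester.
  CH2COOCH2: –C(=O)–O–C with C on the carbonyl side → ester.
  CHO: terminal –CHO: carbonyl C bonded to H and C → aldehyde.
Distinct types present: alcohol, aldehyde, amine, ester, nitro.

5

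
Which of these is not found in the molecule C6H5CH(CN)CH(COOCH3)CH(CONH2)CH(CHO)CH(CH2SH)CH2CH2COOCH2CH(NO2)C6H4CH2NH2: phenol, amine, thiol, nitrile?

phenol

amine: present (CH2NH2 — –NH2 on an sp³ carbon with no adjacent C=O → amine).
nitrile: present (CH(CN) — pendant –C≡N: nitrile).
thiol: present (CH(CH2SH) — pendant –CH2SH → thiol).
phenol: no segment matches this pattern.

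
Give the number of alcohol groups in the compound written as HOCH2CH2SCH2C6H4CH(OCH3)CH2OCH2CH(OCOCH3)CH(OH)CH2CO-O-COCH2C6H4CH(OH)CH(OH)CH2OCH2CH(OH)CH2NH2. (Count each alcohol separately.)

5

HO– on an sp³ carbon → alcohol.
C–S–C linkage → sulfide (thioether).
para-disubstituted benzene ring → arene.
pendant –OCH3: C–O–C with sp³ C, no adjacent C=O → ether.
C–O–C with sp³ carbons on both sides and no adjacent C=O → ether.
pendant –OC(=O)CH3: an acyloxy group → ester.
–OH on an sp³ carbon → alcohol (secondary).
two acyl groups sharing one oxygen, –C(=O)–O–C(=O)– → anhydride.
para-disubstituted benzene ring → arene.
–OH on an sp³ carbon → alcohol (secondary).
–OH on an sp³ carbon → alcohol (secondary).
C–O–C with sp³ carbons on both sides and no adjacent C=O → ether.
–OH on an sp³ carbon → alcohol (secondary).
–NH2 on an sp³ carbon with no adjacent C=O → amine.
Alcohol appears at: HOCH2, CH(OH), CH(OH), CH(OH), CH(OH) → 5.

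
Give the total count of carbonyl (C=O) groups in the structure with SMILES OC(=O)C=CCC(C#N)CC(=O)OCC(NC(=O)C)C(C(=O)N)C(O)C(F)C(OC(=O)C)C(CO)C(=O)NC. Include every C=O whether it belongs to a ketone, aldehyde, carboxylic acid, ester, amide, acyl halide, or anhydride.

HOOC: carboxylic acid, 1 C=O (running total 1).
CH2COOCH2: ester, 1 C=O (running total 2).
CH(NHCOCH3): amide, 1 C=O (running total 3).
CH(CONH2): amide, 1 C=O (running total 4).
CH(OCOCH3): ester, 1 C=O (running total 5).
CONHCH3: amide, 1 C=O (running total 6).

6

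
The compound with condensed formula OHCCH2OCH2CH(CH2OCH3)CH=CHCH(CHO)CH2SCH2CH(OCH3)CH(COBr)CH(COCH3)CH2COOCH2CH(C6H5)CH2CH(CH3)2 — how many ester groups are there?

1

Taking each segment in turn:
  OHC: terminal –CHO: carbonyl C bonded to H and C → aldehyde.
  CH2OCH2: C–O–C with sp³ carbons on both sides and no adjacent C=O → ether.
  CH(CH2OCH3): pendant –CH2OCH3: C–O–C linkage → ether.
  CH=CH: C=C double bond → alkene.
  CH(CHO): pendant –CHO: carbonyl C bonded to C and H → aldehyde.
  CH2SCH2: C–S–C linkage → sulfide (thioether).
  CH(OCH3): pendant –OCH3: C–O–C with sp³ C, no adjacent C=O → ether.
  CH(COBr): pendant –C(=O)X: carbonyl C bonded to C and halogen → acyl halide.
  CH(COCH3): pendant –COCH3: carbonyl C bonded to two carbons → ketone.
  CH2COOCH2: –C(=O)–O–C with C on the carbonyl side → ester.
  CH(C6H5): pendant –C6H5: benzene ring → arene.
Ester appears at: CH2COOCH2 → 1.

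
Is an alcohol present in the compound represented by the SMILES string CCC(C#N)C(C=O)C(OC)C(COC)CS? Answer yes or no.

no

Reading the structure from left to right:
  CH(CN): pendant –C≡N: nitrile.
  CH(CHO): pendant –CHO: carbonyl C bonded to C and H → aldehyde.
  CH(OCH3): pendant –OCH3: C–O–C with sp³ C, no adjacent C=O → ether.
  CH(CH2OCH3): pendant –CH2OCH3: C–O–C linkage → ether.
  CH2SH: –SH on an sp³ carbon → thiol.
The groups actually present are: aldehyde, ether, nitrile, thiol.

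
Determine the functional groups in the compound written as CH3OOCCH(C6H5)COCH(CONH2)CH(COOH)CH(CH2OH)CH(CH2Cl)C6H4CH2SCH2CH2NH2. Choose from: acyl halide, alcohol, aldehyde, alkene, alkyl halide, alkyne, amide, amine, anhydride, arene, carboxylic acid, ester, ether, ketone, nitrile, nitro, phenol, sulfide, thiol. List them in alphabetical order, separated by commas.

Working along the chain:
  CH3OOC: CH3O–C(=O)–: carbonyl C bonded to C and to –OCH3 → ester (not ketone + ether).
  CH(C6H5): pendant –C6H5: benzene ring → arene.
  CO: –C(=O)– with carbon on both sides → ketone.
  CH(CONH2): pendant –CONH2: carbonyl C bonded to C and N → amide.
  CH(COOH): pendant –COOH: carbonyl C bonded to C and –OH → carboxylic acid.
  CH(CH2OH): pendant –CH2OH on an sp³ backbone C → alcohol.
  CH(CH2Cl): pendant –CH2X: halogen on sp³ carbon → alkyl halide.
  C6H4: para-disubstituted benzene ring → arene.
  CH2SCH2: C–S–C linkage → sulfide (thioether).
  CH2NH2: –NH2 on an sp³ carbon with no adjacent C=O → amine.

alcohol, alkyl halide, amide, amine, arene, carboxylic acid, ester, ketone, sulfide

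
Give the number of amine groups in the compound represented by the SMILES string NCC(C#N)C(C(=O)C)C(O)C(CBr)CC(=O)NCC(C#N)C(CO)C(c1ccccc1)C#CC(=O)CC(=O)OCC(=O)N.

1

Working along the chain:
  H2NCH2: –NH2 on an sp³ carbon with no adjacent C=O → amine.
  CH(CN): pendant –C≡N: nitrile.
  CH(COCH3): pendant –COCH3: carbonyl C bonded to two carbons → ketone.
  CH(OH): –OH on an sp³ carbon → alcohol (secondary).
  CH(CH2Br): pendant –CH2X: halogen on sp³ carbon → alkyl halide.
  CH2CONHCH2: –C(=O)–N– linkage → amide (the N is not an amine).
  CH(CN): pendant –C≡N: nitrile.
  CH(CH2OH): pendant –CH2OH on an sp³ backbone C → alcohol.
  CH(C6H5): pendant –C6H5: benzene ring → arene.
  C≡C: C≡C triple bond → alkyne.
  CO: –C(=O)– with carbon on both sides → ketone.
  CH2COOCH2: –C(=O)–O–C with C on the carbonyl side → ester.
  CONH2: –C(=O)NH2: carbonyl C bonded to C and to N → amide (the N is not a separate amine).
Amine appears at: H2NCH2 → 1.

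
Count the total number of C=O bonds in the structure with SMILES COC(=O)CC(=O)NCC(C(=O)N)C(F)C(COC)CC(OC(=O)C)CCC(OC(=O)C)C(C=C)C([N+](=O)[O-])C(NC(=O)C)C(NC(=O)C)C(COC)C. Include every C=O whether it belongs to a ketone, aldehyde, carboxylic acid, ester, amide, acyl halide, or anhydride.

7

CH3OOC: ester, 1 C=O (running total 1).
CH2CONHCH2: amide, 1 C=O (running total 2).
CH(CONH2): amide, 1 C=O (running total 3).
CH(OCOCH3): ester, 1 C=O (running total 4).
CH(OCOCH3): ester, 1 C=O (running total 5).
CH(NHCOCH3): amide, 1 C=O (running total 6).
CH(NHCOCH3): amide, 1 C=O (running total 7).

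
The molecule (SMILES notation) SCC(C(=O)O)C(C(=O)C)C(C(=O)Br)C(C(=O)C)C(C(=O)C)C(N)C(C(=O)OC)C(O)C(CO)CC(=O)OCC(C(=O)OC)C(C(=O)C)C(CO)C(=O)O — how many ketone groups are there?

Working along the chain:
  HSCH2: –SH on an sp³ carbon → thiol.
  CH(COOH): pendant –COOH: carbonyl C bonded to C and –OH → carboxylic acid.
  CH(COCH3): pendant –COCH3: carbonyl C bonded to two carbons → ketone.
  CH(COBr): pendant –C(=O)X: carbonyl C bonded to C and halogen → acyl halide.
  CH(COCH3): pendant –COCH3: carbonyl C bonded to two carbons → ketone.
  CH(COCH3): pendant –COCH3: carbonyl C bonded to two carbons → ketone.
  CH(NH2): –NH2 on an sp³ carbon with no adjacent C=O → amine.
  CH(COOCH3): pendant –COOCH3: carbonyl C bonded to C and –OCH3 → ester.
  CH(OH): –OH on an sp³ carbon → alcohol (secondary).
  CH(CH2OH): pendant –CH2OH on an sp³ backbone C → alcohol.
  CH2COOCH2: –C(=O)–O–C with C on the carbonyl side → ester.
  CH(COOCH3): pendant –COOCH3: carbonyl C bonded to C and –OCH3 → ester.
  CH(COCH3): pendant –COCH3: carbonyl C bonded to two carbons → ketone.
  CH(CH2OH): pendant –CH2OH on an sp³ backbone C → alcohol.
  COOH: –COOH: carbonyl C bonded to –OH and C → carboxylic acid (the –OH is not a separate alcohol).
Ketone appears at: CH(COCH3), CH(COCH3), CH(COCH3), CH(COCH3) → 4.

4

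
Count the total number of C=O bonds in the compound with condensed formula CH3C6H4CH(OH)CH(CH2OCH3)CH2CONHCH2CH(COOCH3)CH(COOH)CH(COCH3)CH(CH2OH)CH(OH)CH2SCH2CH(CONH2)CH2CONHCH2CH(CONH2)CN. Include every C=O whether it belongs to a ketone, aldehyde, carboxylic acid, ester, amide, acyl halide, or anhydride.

CH2CONHCH2: amide, 1 C=O (running total 1).
CH(COOCH3): ester, 1 C=O (running total 2).
CH(COOH): carboxylic acid, 1 C=O (running total 3).
CH(COCH3): ketone, 1 C=O (running total 4).
CH(CONH2): amide, 1 C=O (running total 5).
CH2CONHCH2: amide, 1 C=O (running total 6).
CH(CONH2): amide, 1 C=O (running total 7).

7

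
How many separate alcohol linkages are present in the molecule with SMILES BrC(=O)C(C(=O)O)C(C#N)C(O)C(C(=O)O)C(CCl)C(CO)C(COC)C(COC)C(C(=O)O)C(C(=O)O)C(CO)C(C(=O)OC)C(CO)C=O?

4

Taking each segment in turn:
  BrCO: –C(=O)Br: carbonyl C bonded to C and to a halogen → acyl halide (not alkyl halide).
  CH(COOH): pendant –COOH: carbonyl C bonded to C and –OH → carboxylic acid.
  CH(CN): pendant –C≡N: nitrile.
  CH(OH): –OH on an sp³ carbon → alcohol (secondary).
  CH(COOH): pendant –COOH: carbonyl C bonded to C and –OH → carboxylic acid.
  CH(CH2Cl): pendant –CH2X: halogen on sp³ carbon → alkyl halide.
  CH(CH2OH): pendant –CH2OH on an sp³ backbone C → alcohol.
  CH(CH2OCH3): pendant –CH2OCH3: C–O–C linkage → ether.
  CH(CH2OCH3): pendant –CH2OCH3: C–O–C linkage → ether.
  CH(COOH): pendant –COOH: carbonyl C bonded to C and –OH → carboxylic acid.
  CH(COOH): pendant –COOH: carbonyl C bonded to C and –OH → carboxylic acid.
  CH(CH2OH): pendant –CH2OH on an sp³ backbone C → alcohol.
  CH(COOCH3): pendant –COOCH3: carbonyl C bonded to C and –OCH3 → ester.
  CH(CH2OH): pendant –CH2OH on an sp³ backbone C → alcohol.
  CHO: terminal –CHO: carbonyl C bonded to H and C → aldehyde.
Alcohol appears at: CH(OH), CH(CH2OH), CH(CH2OH), CH(CH2OH) → 4.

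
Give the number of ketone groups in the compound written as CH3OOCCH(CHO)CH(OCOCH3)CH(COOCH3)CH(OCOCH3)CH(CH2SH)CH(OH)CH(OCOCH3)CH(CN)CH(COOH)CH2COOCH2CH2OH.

Taking each segment in turn:
  CH3OOC: CH3O–C(=O)–: carbonyl C bonded to C and to –OCH3 → ester (not ketone + ether).
  CH(CHO): pendant –CHO: carbonyl C bonded to C and H → aldehyde.
  CH(OCOCH3): pendant –OC(=O)CH3: an acyloxy group → ester.
  CH(COOCH3): pendant –COOCH3: carbonyl C bonded to C and –OCH3 → ester.
  CH(OCOCH3): pendant –OC(=O)CH3: an acyloxy group → ester.
  CH(CH2SH): pendant –CH2SH → thiol.
  CH(OH): –OH on an sp³ carbon → alcohol (secondary).
  CH(OCOCH3): pendant –OC(=O)CH3: an acyloxy group → ester.
  CH(CN): pendant –C≡N: nitrile.
  CH(COOH): pendant –COOH: carbonyl C bonded to C and –OH → carboxylic acid.
  CH2COOCH2: –C(=O)–O–C with C on the carbonyl side → ester.
  CH2OH: –OH on an sp³ carbon → alcohol.
No segment is a ketone: CH3OOC is ester, not ketone; CH(CHO) is aldehyde, not ketone; CH(OCOCH3) is ester, not ketone. → 0.

0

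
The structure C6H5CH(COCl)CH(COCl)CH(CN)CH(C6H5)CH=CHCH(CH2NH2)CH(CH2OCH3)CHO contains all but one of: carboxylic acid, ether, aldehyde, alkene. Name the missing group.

carboxylic acid

aldehyde: present (CHO — terminal –CHO: carbonyl C bonded to H and C → aldehyde).
alkene: present (CH=CH — C=C double bond → alkene).
ether: present (CH(CH2OCH3) — pendant –CH2OCH3: C–O–C linkage → ether).
carboxylic acid: no segment matches this pattern.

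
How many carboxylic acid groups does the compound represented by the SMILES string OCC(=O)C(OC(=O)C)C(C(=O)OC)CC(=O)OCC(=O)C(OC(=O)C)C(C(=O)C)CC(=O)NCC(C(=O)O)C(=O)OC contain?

HO– on an sp³ carbon → alcohol.
–C(=O)– with carbon on both sides → ketone.
pendant –OC(=O)CH3: an acyloxy group → ester.
pendant –COOCH3: carbonyl C bonded to C and –OCH3 → ester.
–C(=O)–O–C with C on the carbonyl side → ester.
–C(=O)– with carbon on both sides → ketone.
pendant –OC(=O)CH3: an acyloxy group → ester.
pendant –COCH3: carbonyl C bonded to two carbons → ketone.
–C(=O)–N– linkage → amide (the N is not an amine).
pendant –COOH: carbonyl C bonded to C and –OH → carboxylic acid.
–C(=O)OCH3: carbonyl C bonded to C and to –OCH3 → ester (not ketone + ether).
Carboxylic acid appears at: CH(COOH) → 1.

1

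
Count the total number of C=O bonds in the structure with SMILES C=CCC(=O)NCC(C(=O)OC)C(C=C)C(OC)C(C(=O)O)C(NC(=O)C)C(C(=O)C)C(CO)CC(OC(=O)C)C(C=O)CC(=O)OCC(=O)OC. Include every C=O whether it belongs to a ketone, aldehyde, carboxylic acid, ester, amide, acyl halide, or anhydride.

9

CH2CONHCH2: amide, 1 C=O (running total 1).
CH(COOCH3): ester, 1 C=O (running total 2).
CH(COOH): carboxylic acid, 1 C=O (running total 3).
CH(NHCOCH3): amide, 1 C=O (running total 4).
CH(COCH3): ketone, 1 C=O (running total 5).
CH(OCOCH3): ester, 1 C=O (running total 6).
CH(CHO): aldehyde, 1 C=O (running total 7).
CH2COOCH2: ester, 1 C=O (running total 8).
COOCH3: ester, 1 C=O (running total 9).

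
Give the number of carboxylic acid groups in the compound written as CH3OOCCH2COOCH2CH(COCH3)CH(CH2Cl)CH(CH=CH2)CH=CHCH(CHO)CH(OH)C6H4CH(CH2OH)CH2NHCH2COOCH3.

0

Reading the structure from left to right:
  CH3OOC: CH3O–C(=O)–: carbonyl C bonded to C and to –OCH3 → ester (not ketone + ether).
  CH2COOCH2: –C(=O)–O–C with C on the carbonyl side → ester.
  CH(COCH3): pendant –COCH3: carbonyl C bonded to two carbons → ketone.
  CH(CH2Cl): pendant –CH2X: halogen on sp³ carbon → alkyl halide.
  CH(CH=CH2): pendant –CH=CH2: C=C double bond → alkene.
  CH=CH: C=C double bond → alkene.
  CH(CHO): pendant –CHO: carbonyl C bonded to C and H → aldehyde.
  CH(OH): –OH on an sp³ carbon → alcohol (secondary).
  C6H4: para-disubstituted benzene ring → arene.
  CH(CH2OH): pendant –CH2OH on an sp³ backbone C → alcohol.
  CH2NHCH2: C–N–C with sp³ carbons and no adjacent C=O → amine (secondary).
  COOCH3: –C(=O)OCH3: carbonyl C bonded to C and to –OCH3 → ester (not ketone + ether).
No segment is a carboxylic acid: CH3OOC is ester, not carboxylic acid; CH2COOCH2 is ester, not carboxylic acid; CH(CHO) is aldehyde, not carboxylic acid. → 0.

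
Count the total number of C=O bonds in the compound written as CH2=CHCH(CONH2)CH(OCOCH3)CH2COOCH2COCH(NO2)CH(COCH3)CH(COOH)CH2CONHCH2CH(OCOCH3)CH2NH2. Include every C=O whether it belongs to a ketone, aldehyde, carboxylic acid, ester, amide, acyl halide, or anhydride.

CH(CONH2): amide, 1 C=O (running total 1).
CH(OCOCH3): ester, 1 C=O (running total 2).
CH2COOCH2: ester, 1 C=O (running total 3).
CO: ketone, 1 C=O (running total 4).
CH(COCH3): ketone, 1 C=O (running total 5).
CH(COOH): carboxylic acid, 1 C=O (running total 6).
CH2CONHCH2: amide, 1 C=O (running total 7).
CH(OCOCH3): ester, 1 C=O (running total 8).

8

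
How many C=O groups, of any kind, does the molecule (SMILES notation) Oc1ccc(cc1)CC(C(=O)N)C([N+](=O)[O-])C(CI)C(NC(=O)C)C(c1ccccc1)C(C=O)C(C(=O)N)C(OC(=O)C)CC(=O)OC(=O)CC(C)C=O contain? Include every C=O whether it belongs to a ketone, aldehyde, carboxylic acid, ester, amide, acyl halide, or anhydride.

8

CH(CONH2): amide, 1 C=O (running total 1).
CH(NHCOCH3): amide, 1 C=O (running total 2).
CH(CHO): aldehyde, 1 C=O (running total 3).
CH(CONH2): amide, 1 C=O (running total 4).
CH(OCOCH3): ester, 1 C=O (running total 5).
CH2CO-O-COCH2: anhydride, 2 C=O (running total 7).
CHO: aldehyde, 1 C=O (running total 8).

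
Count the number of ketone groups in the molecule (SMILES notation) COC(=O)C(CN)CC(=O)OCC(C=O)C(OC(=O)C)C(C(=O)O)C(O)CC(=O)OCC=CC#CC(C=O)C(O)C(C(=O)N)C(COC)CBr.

0

CH3O–C(=O)–: carbonyl C bonded to C and to –OCH3 → ester (not ketone + ether).
pendant –CH2NH2: N on sp³ C, no adjacent C=O → amine.
–C(=O)–O–C with C on the carbonyl side → ester.
pendant –CHO: carbonyl C bonded to C and H → aldehyde.
pendant –OC(=O)CH3: an acyloxy group → ester.
pendant –COOH: carbonyl C bonded to C and –OH → carboxylic acid.
–OH on an sp³ carbon → alcohol (secondary).
–C(=O)–O–C with C on the carbonyl side → ester.
C=C double bond → alkene.
C≡C triple bond → alkyne.
pendant –CHO: carbonyl C bonded to C and H → aldehyde.
–OH on an sp³ carbon → alcohol (secondary).
pendant –CONH2: carbonyl C bonded to C and N → amide.
pendant –CH2OCH3: C–O–C linkage → ether.
halogen on an sp³ carbon → alkyl halide.
No segment is a ketone: CH3OOC is ester, not ketone; CH2COOCH2 is ester, not ketone; CH(CHO) is aldehyde, not ketone. → 0.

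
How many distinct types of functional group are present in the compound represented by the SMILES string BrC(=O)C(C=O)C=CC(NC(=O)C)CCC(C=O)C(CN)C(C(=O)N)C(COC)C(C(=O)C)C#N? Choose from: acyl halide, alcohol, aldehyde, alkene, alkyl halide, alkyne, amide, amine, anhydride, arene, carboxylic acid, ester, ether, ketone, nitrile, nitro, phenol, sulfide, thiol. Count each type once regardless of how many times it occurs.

–C(=O)Br: carbonyl C bonded to C and to a halogen → acyl halide (not alkyl halide).
pendant –CHO: carbonyl C bonded to C and H → aldehyde.
C=C double bond → alkene.
pendant –NHC(=O)CH3: N bonded to a carbonyl → amide (not amine).
pendant –CHO: carbonyl C bonded to C and H → aldehyde.
pendant –CH2NH2: N on sp³ C, no adjacent C=O → amine.
pendant –CONH2: carbonyl C bonded to C and N → amide.
pendant –CH2OCH3: C–O–C linkage → ether.
pendant –COCH3: carbonyl C bonded to two carbons → ketone.
–C≡N: carbon triple-bonded to nitrogen → nitrile.
Distinct types present: acyl halide, aldehyde, alkene, amide, amine, ether, ketone, nitrile.

8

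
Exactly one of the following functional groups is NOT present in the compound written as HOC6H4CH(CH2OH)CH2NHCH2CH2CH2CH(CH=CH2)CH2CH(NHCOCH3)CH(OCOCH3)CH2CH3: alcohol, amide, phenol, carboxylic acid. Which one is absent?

phenol: present (HOC6H4 — –OH attached directly to an aromatic ring → phenol (not alcohol); the ring itself is an arene).
amide: present (CH(NHCOCH3) — pendant –NHC(=O)CH3: N bonded to a carbonyl → amide (not amine)).
alcohol: present (CH(CH2OH) — pendant –CH2OH on an sp³ backbone C → alcohol).
carboxylic acid: absent. In CH(OCOCH3), the acyl oxygen is bonded to carbon (–O–C), not to H, so this is an ester. In CH(NHCOCH3), the carbonyl is bonded to nitrogen, not to –OH; that is an amide.

carboxylic acid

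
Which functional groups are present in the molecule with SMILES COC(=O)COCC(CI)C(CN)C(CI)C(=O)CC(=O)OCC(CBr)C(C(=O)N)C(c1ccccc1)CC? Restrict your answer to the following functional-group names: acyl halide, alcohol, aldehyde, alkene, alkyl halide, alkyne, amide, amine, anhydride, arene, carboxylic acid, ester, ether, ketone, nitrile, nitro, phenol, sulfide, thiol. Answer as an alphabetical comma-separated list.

CH3O–C(=O)–: carbonyl C bonded to C and to –OCH3 → ester (not ketone + ether).
C–O–C with sp³ carbons on both sides and no adjacent C=O → ether.
pendant –CH2X: halogen on sp³ carbon → alkyl halide.
pendant –CH2NH2: N on sp³ C, no adjacent C=O → amine.
pendant –CH2X: halogen on sp³ carbon → alkyl halide.
–C(=O)– with carbon on both sides → ketone.
–C(=O)–O–C with C on the carbonyl side → ester.
pendant –CH2X: halogen on sp³ carbon → alkyl halide.
pendant –CONH2: carbonyl C bonded to C and N → amide.
pendant –C6H5: benzene ring → arene.

alkyl halide, amide, amine, arene, ester, ether, ketone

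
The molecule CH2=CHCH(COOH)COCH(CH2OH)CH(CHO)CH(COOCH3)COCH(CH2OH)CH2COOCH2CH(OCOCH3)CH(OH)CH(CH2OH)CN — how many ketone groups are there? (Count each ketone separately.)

2

Working along the chain:
  CH2=CH: C=C double bond → alkene.
  CH(COOH): pendant –COOH: carbonyl C bonded to C and –OH → carboxylic acid.
  CO: –C(=O)– with carbon on both sides → ketone.
  CH(CH2OH): pendant –CH2OH on an sp³ backbone C → alcohol.
  CH(CHO): pendant –CHO: carbonyl C bonded to C and H → aldehyde.
  CH(COOCH3): pendant –COOCH3: carbonyl C bonded to C and –OCH3 → ester.
  CO: –C(=O)– with carbon on both sides → ketone.
  CH(CH2OH): pendant –CH2OH on an sp³ backbone C → alcohol.
  CH2COOCH2: –C(=O)–O–C with C on the carbonyl side → ester.
  CH(OCOCH3): pendant –OC(=O)CH3: an acyloxy group → ester.
  CH(OH): –OH on an sp³ carbon → alcohol (secondary).
  CH(CH2OH): pendant –CH2OH on an sp³ backbone C → alcohol.
  CN: –C≡N: carbon triple-bonded to nitrogen → nitrile.
Ketone appears at: CO, CO → 2.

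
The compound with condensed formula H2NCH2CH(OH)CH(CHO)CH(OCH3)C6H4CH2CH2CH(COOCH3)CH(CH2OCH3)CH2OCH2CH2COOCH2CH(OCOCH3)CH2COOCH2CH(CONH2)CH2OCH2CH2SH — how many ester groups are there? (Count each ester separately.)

4

Working along the chain:
  H2NCH2: –NH2 on an sp³ carbon with no adjacent C=O → amine.
  CH(OH): –OH on an sp³ carbon → alcohol (secondary).
  CH(CHO): pendant –CHO: carbonyl C bonded to C and H → aldehyde.
  CH(OCH3): pendant –OCH3: C–O–C with sp³ C, no adjacent C=O → ether.
  C6H4: para-disubstituted benzene ring → arene.
  CH(COOCH3): pendant –COOCH3: carbonyl C bonded to C and –OCH3 → ester.
  CH(CH2OCH3): pendant –CH2OCH3: C–O–C linkage → ether.
  CH2OCH2: C–O–C with sp³ carbons on both sides and no adjacent C=O → ether.
  CH2COOCH2: –C(=O)–O–C with C on the carbonyl side → ester.
  CH(OCOCH3): pendant –OC(=O)CH3: an acyloxy group → ester.
  CH2COOCH2: –C(=O)–O–C with C on the carbonyl side → ester.
  CH(CONH2): pendant –CONH2: carbonyl C bonded to C and N → amide.
  CH2OCH2: C–O–C with sp³ carbons on both sides and no adjacent C=O → ether.
  CH2SH: –SH on an sp³ carbon → thiol.
Ester appears at: CH(COOCH3), CH2COOCH2, CH(OCOCH3), CH2COOCH2 → 4.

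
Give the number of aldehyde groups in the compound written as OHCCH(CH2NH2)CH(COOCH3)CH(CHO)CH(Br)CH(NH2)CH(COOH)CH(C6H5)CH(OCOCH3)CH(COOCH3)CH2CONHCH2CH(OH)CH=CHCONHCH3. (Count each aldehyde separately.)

2

Working along the chain:
  OHC: terminal –CHO: carbonyl C bonded to H and C → aldehyde.
  CH(CH2NH2): pendant –CH2NH2: N on sp³ C, no adjacent C=O → amine.
  CH(COOCH3): pendant –COOCH3: carbonyl C bonded to C and –OCH3 → ester.
  CH(CHO): pendant –CHO: carbonyl C bonded to C and H → aldehyde.
  CH(Br): halogen on an sp³ carbon → alkyl halide.
  CH(NH2): –NH2 on an sp³ carbon with no adjacent C=O → amine.
  CH(COOH): pendant –COOH: carbonyl C bonded to C and –OH → carboxylic acid.
  CH(C6H5): pendant –C6H5: benzene ring → arene.
  CH(OCOCH3): pendant –OC(=O)CH3: an acyloxy group → ester.
  CH(COOCH3): pendant –COOCH3: carbonyl C bonded to C and –OCH3 → ester.
  CH2CONHCH2: –C(=O)–N– linkage → amide (the N is not an amine).
  CH(OH): –OH on an sp³ carbon → alcohol (secondary).
  CH=CH: C=C double bond → alkene.
  CONHCH3: –C(=O)NHCH3: carbonyl C bonded to C and to N → amide (the N is not an amine).
Aldehyde appears at: OHC, CH(CHO) → 2.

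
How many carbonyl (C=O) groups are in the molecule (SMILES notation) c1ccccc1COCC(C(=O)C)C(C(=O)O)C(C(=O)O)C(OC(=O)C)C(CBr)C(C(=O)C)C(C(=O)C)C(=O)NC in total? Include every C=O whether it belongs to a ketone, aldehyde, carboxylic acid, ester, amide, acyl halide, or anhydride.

CH(COCH3): ketone, 1 C=O (running total 1).
CH(COOH): carboxylic acid, 1 C=O (running total 2).
CH(COOH): carboxylic acid, 1 C=O (running total 3).
CH(OCOCH3): ester, 1 C=O (running total 4).
CH(COCH3): ketone, 1 C=O (running total 5).
CH(COCH3): ketone, 1 C=O (running total 6).
CONHCH3: amide, 1 C=O (running total 7).

7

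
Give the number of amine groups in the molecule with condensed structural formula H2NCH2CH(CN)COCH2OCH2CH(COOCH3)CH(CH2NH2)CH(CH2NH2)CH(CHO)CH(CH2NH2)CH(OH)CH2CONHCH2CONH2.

4

Reading the structure from left to right:
  H2NCH2: –NH2 on an sp³ carbon with no adjacent C=O → amine.
  CH(CN): pendant –C≡N: nitrile.
  CO: –C(=O)– with carbon on both sides → ketone.
  CH2OCH2: C–O–C with sp³ carbons on both sides and no adjacent C=O → ether.
  CH(COOCH3): pendant –COOCH3: carbonyl C bonded to C and –OCH3 → ester.
  CH(CH2NH2): pendant –CH2NH2: N on sp³ C, no adjacent C=O → amine.
  CH(CH2NH2): pendant –CH2NH2: N on sp³ C, no adjacent C=O → amine.
  CH(CHO): pendant –CHO: carbonyl C bonded to C and H → aldehyde.
  CH(CH2NH2): pendant –CH2NH2: N on sp³ C, no adjacent C=O → amine.
  CH(OH): –OH on an sp³ carbon → alcohol (secondary).
  CH2CONHCH2: –C(=O)–N– linkage → amide (the N is not an amine).
  CONH2: –C(=O)NH2: carbonyl C bonded to C and to N → amide (the N is not a separate amine).
Amine appears at: H2NCH2, CH(CH2NH2), CH(CH2NH2), CH(CH2NH2) → 4.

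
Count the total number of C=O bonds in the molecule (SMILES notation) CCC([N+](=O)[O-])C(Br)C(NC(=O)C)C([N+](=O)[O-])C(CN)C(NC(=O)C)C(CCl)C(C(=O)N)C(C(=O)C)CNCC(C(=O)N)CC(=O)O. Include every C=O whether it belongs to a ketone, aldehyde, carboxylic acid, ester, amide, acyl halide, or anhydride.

6

CH(NHCOCH3): amide, 1 C=O (running total 1).
CH(NHCOCH3): amide, 1 C=O (running total 2).
CH(CONH2): amide, 1 C=O (running total 3).
CH(COCH3): ketone, 1 C=O (running total 4).
CH(CONH2): amide, 1 C=O (running total 5).
COOH: carboxylic acid, 1 C=O (running total 6).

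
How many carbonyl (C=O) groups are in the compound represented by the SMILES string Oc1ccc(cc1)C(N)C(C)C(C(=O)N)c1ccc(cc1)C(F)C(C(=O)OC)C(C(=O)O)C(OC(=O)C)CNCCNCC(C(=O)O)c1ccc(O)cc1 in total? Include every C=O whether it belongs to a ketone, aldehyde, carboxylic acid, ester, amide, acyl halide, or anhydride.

CH(CONH2): amide, 1 C=O (running total 1).
CH(COOCH3): ester, 1 C=O (running total 2).
CH(COOH): carboxylic acid, 1 C=O (running total 3).
CH(OCOCH3): ester, 1 C=O (running total 4).
CH(COOH): carboxylic acid, 1 C=O (running total 5).

5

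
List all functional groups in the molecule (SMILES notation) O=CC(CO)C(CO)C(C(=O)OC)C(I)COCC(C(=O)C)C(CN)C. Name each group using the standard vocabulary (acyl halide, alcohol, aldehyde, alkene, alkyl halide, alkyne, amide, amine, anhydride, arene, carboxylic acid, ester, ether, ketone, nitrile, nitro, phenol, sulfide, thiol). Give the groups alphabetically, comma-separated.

terminal –CHO: carbonyl C bonded to H and C → aldehyde.
pendant –CH2OH on an sp³ backbone C → alcohol.
pendant –CH2OH on an sp³ backbone C → alcohol.
pendant –COOCH3: carbonyl C bonded to C and –OCH3 → ester.
halogen on an sp³ carbon → alkyl halide.
C–O–C with sp³ carbons on both sides and no adjacent C=O → ether.
pendant –COCH3: carbonyl C bonded to two carbons → ketone.
pendant –CH2NH2: N on sp³ C, no adjacent C=O → amine.

alcohol, aldehyde, alkyl halide, amine, ester, ether, ketone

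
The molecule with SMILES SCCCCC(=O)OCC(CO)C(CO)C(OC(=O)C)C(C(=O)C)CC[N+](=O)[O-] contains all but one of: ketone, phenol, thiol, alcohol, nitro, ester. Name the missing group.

phenol

nitro: present (CH2NO2 — –NO2 on carbon → nitro group).
ketone: present (CH(COCH3) — pendant –COCH3: carbonyl C bonded to two carbons → ketone).
ester: present (CH2COOCH2 — –C(=O)–O–C with C on the carbonyl side → ester).
thiol: present (HSCH2 — –SH on an sp³ carbon → thiol).
alcohol: present (CH(CH2OH) — pendant –CH2OH on an sp³ backbone C → alcohol).
phenol: absent. In CH(CH2OH), the –OH is on an sp³ carbon, not on an aromatic ring, so it is an alcohol.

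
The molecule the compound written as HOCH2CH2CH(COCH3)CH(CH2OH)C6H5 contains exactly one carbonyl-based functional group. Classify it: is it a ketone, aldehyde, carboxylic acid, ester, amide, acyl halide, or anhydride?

ketone

The carbonyl is in the CH(COCH3) segment: pendant –COCH3: carbonyl C bonded to two carbons → ketone.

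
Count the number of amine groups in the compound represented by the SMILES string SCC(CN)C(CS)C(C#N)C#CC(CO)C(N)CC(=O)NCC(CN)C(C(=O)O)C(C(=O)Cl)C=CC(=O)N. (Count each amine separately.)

3

Taking each segment in turn:
  HSCH2: –SH on an sp³ carbon → thiol.
  CH(CH2NH2): pendant –CH2NH2: N on sp³ C, no adjacent C=O → amine.
  CH(CH2SH): pendant –CH2SH → thiol.
  CH(CN): pendant –C≡N: nitrile.
  C≡C: C≡C triple bond → alkyne.
  CH(CH2OH): pendant –CH2OH on an sp³ backbone C → alcohol.
  CH(NH2): –NH2 on an sp³ carbon with no adjacent C=O → amine.
  CH2CONHCH2: –C(=O)–N– linkage → amide (the N is not an amine).
  CH(CH2NH2): pendant –CH2NH2: N on sp³ C, no adjacent C=O → amine.
  CH(COOH): pendant –COOH: carbonyl C bonded to C and –OH → carboxylic acid.
  CH(COCl): pendant –C(=O)X: carbonyl C bonded to C and halogen → acyl halide.
  CH=CH: C=C double bond → alkene.
  CONH2: –C(=O)NH2: carbonyl C bonded to C and to N → amide (the N is not a separate amine).
Amine appears at: CH(CH2NH2), CH(NH2), CH(CH2NH2) → 3.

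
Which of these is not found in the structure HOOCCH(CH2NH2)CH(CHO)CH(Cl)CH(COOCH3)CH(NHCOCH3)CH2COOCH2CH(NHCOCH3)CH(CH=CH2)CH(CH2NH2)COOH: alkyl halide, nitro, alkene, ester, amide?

ester: present (CH(COOCH3) — pendant –COOCH3: carbonyl C bonded to C and –OCH3 → ester).
alkene: present (CH(CH=CH2) — pendant –CH=CH2: C=C double bond → alkene).
alkyl halide: present (CH(Cl) — halogen on an sp³ carbon → alkyl halide).
amide: present (CH(NHCOCH3) — pendant –NHC(=O)CH3: N bonded to a carbonyl → amide (not amine)).
nitro: no segment matches this pattern.

nitro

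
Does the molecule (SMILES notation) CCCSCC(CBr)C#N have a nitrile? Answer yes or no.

C–S–C linkage → sulfide (thioether).
pendant –CH2X: halogen on sp³ carbon → alkyl halide.
–C≡N: carbon triple-bonded to nitrogen → nitrile.
The CN segment supplies the nitrile: –C≡N: carbon triple-bonded to nitrogen → nitrile.

yes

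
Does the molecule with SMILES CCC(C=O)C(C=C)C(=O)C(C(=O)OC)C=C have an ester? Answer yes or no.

yes

pendant –CHO: carbonyl C bonded to C and H → aldehyde.
pendant –CH=CH2: C=C double bond → alkene.
–C(=O)– with carbon on both sides → ketone.
pendant –COOCH3: carbonyl C bonded to C and –OCH3 → ester.
C=C double bond → alkene.
The CH(COOCH3) segment supplies the ester: pendant –COOCH3: carbonyl C bonded to C and –OCH3 → ester.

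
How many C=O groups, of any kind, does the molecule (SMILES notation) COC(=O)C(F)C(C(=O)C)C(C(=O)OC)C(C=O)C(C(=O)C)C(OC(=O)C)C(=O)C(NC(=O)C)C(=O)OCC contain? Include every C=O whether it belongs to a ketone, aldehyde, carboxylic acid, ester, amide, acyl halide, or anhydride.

CH3OOC: ester, 1 C=O (running total 1).
CH(COCH3): ketone, 1 C=O (running total 2).
CH(COOCH3): ester, 1 C=O (running total 3).
CH(CHO): aldehyde, 1 C=O (running total 4).
CH(COCH3): ketone, 1 C=O (running total 5).
CH(OCOCH3): ester, 1 C=O (running total 6).
CO: ketone, 1 C=O (running total 7).
CH(NHCOCH3): amide, 1 C=O (running total 8).
COOCH2CH3: ester, 1 C=O (running total 9).

9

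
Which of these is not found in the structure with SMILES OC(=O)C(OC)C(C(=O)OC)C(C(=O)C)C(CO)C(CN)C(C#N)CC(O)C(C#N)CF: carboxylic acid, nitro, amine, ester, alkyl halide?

nitro

ester: present (CH(COOCH3) — pendant –COOCH3: carbonyl C bonded to C and –OCH3 → ester).
alkyl halide: present (CH2F — halogen on an sp³ carbon → alkyl halide).
amine: present (CH(CH2NH2) — pendant –CH2NH2: N on sp³ C, no adjacent C=O → amine).
carboxylic acid: present (HOOC — –COOH: carbonyl C bonded to –OH and C → carboxylic acid (the –OH is not a separate alcohol)).
nitro: no segment matches this pattern.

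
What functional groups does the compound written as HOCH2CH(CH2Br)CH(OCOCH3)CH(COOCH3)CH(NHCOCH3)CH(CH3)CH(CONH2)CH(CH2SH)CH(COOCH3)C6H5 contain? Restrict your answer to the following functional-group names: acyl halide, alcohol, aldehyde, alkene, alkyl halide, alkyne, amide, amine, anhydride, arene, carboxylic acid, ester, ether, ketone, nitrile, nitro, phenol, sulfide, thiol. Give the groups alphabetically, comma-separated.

alcohol, alkyl halide, amide, arene, ester, thiol

Reading the structure from left to right:
  HOCH2: HO– on an sp³ carbon → alcohol.
  CH(CH2Br): pendant –CH2X: halogen on sp³ carbon → alkyl halide.
  CH(OCOCH3): pendant –OC(=O)CH3: an acyloxy group → ester.
  CH(COOCH3): pendant –COOCH3: carbonyl C bonded to C and –OCH3 → ester.
  CH(NHCOCH3): pendant –NHC(=O)CH3: N bonded to a carbonyl → amide (not amine).
  CH(CONH2): pendant –CONH2: carbonyl C bonded to C and N → amide.
  CH(CH2SH): pendant –CH2SH → thiol.
  CH(COOCH3): pendant –COOCH3: carbonyl C bonded to C and –OCH3 → ester.
  C6H5: –C6H5 phenyl ring → arene.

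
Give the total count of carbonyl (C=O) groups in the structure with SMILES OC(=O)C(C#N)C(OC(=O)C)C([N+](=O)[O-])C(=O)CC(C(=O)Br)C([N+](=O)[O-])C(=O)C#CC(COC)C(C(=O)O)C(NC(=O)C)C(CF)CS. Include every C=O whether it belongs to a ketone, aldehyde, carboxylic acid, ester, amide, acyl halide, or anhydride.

7

HOOC: carboxylic acid, 1 C=O (running total 1).
CH(OCOCH3): ester, 1 C=O (running total 2).
CO: ketone, 1 C=O (running total 3).
CH(COBr): acyl halide, 1 C=O (running total 4).
CO: ketone, 1 C=O (running total 5).
CH(COOH): carboxylic acid, 1 C=O (running total 6).
CH(NHCOCH3): amide, 1 C=O (running total 7).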